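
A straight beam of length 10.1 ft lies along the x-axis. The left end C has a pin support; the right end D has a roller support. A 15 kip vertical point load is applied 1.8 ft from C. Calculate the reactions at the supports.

ΣM about C: D_y·10.1 − 15·1.8 = 0 → D_y = 27/10.1 = 2.67327 ≈ 2.673 kip.
ΣF_y = 0: C_y + 2.67327 − 15 = 0 → C_y = 12.33 kip.
ΣF_x = 0: no horizontal applied forces, so C_x = 0.

C_x = 0, C_y = 12.33 kip, D_y = 2.673 kip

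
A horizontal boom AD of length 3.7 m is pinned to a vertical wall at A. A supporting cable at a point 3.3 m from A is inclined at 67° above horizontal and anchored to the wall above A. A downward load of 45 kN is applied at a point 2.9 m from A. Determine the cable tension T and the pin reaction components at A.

ΣM about A: T·sin67°·3.3 − 45·2.9 = 0 → T = 130.5/(3.3·0.920505) = 42.9606 ≈ 42.96 kN.
ΣF_x = 0: A_x − T·cos67° = 0 → A_x = 42.9606 × 0.390731 = 16.79 kN.
ΣF_y = 0: A_y + T·sin67° − 45 = 0 → A_y = 45 − 42.9606 × 0.920505 = 5.455 kN.

T = 42.96 kN, A_x = 16.79 kN, A_y = 5.455 kN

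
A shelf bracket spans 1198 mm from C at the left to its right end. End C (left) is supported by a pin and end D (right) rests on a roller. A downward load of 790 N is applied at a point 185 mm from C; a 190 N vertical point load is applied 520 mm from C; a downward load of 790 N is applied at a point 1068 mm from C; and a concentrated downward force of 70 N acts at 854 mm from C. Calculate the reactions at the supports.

C_x = 0, C_y = 881.4 N, D_y = 958.6 N

ΣM about C: D_y·1198 − 790·185 − 190·520 − 790·1068 − 70·854 = 0 → D_y = 1148450/1198 = 958.639 ≈ 958.6 N.
ΣF_y = 0: C_y + 958.639 − 790 − 190 − 790 − 70 = 0 → C_y = 881.4 N.
ΣF_x = 0: no horizontal applied forces, so C_x = 0.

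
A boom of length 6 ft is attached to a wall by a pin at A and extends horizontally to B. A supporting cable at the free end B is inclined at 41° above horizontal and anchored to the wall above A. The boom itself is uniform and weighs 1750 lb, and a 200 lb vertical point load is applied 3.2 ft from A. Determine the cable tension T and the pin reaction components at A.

T = 1496 lb, A_x = 1129 lb, A_y = 968.3 lb

ΣM about A: T·sin41°·6 − 1750·3 − 200·3.2 = 0 → T = 5890/(6·0.656059) = 1496.31 ≈ 1496 lb.
ΣF_x = 0: A_x − T·cos41° = 0 → A_x = 1496.31 × 0.75471 = 1129 lb.
ΣF_y = 0: A_y + T·sin41° − 1750 − 200 = 0 → A_y = 1950 − 1496.31 × 0.656059 = 968.3 lb.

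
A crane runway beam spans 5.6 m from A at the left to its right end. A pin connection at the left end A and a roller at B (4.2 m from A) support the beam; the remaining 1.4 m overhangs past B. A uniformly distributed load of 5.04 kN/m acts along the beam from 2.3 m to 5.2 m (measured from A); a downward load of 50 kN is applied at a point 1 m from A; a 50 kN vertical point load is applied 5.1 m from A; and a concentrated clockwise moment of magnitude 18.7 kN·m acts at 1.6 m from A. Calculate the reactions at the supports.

Resultant of the distributed load: 5.04 × 2.9 = 14.616 kN at 3.75 m from A.
ΣM about A: B_y·4.2 − (5.04·2.9)·3.75 − 50·1 − 50·5.1 − 18.7 = 0 → B_y = 378.51/4.2 = 90.1214 ≈ 90.12 kN.
ΣF_y = 0: A_y + 90.1214 − 5.04·2.9 − 50 − 50 = 0 → A_y = 24.49 kN.
ΣF_x = 0: no horizontal applied forces, so A_x = 0.

A_x = 0, A_y = 24.49 kN, B_y = 90.12 kN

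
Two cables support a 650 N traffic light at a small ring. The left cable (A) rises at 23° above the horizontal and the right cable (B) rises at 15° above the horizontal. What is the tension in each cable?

T_A = 1020 N, T_B = 971.8 N

ΣF_x = 0: −T_A·cos23° + T_B·cos15° = 0 → T_B = 0.952977·T_A.
ΣF_y = 0: T_A·sin23° + T_B·sin15° = 650.
Substitute: T_A·(0.390731 + 0.952977·0.258819) = 650 → T_A = 1019.8 ≈ 1020 N.
Then T_B = 0.952977 × 1019.8 = 971.8 N.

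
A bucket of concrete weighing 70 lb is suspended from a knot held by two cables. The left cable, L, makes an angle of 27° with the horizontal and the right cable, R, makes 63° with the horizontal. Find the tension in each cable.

ΣF_x = 0: −T_L·cos27° + T_R·cos63° = 0 → T_R = 1.96261·T_L.
ΣF_y = 0: T_L·sin27° + T_R·sin63° = 70.
Substitute: T_L·(0.45399 + 1.96261·0.891007) = 70 → T_L = 31.7793 ≈ 31.78 lb.
Then T_R = 1.96261 × 31.7793 = 62.37 lb.

T_L = 31.78 lb, T_R = 62.37 lb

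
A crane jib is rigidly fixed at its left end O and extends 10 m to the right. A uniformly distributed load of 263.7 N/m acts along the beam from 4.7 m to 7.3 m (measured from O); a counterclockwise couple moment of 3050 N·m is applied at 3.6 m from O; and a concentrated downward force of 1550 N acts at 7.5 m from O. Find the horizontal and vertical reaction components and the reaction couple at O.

O_x = 0, O_y = 2236 N, M_O = 12690 N·m

Resultant of the distributed load: 263.7 × 2.6 = 685.62 N at 6 m from O.
ΣF_x = 0: O_x = 0.
ΣF_y = 0: O_y − 263.7·2.6 − 1550 = 0 → O_y = 2236 N.
ΣM about O: M_O − (263.7·2.6)·6 + 3050 − 1550·7.5 = 0 → M_O = 12690 N·m.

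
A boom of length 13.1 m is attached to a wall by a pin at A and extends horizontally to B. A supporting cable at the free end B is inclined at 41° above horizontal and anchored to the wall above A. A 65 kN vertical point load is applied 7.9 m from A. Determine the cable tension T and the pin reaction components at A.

ΣM about A: T·sin41°·13.1 − 65·7.9 = 0 → T = 513.5/(13.1·0.656059) = 59.7484 ≈ 59.75 kN.
ΣF_x = 0: A_x − T·cos41° = 0 → A_x = 59.7484 × 0.75471 = 45.09 kN.
ΣF_y = 0: A_y + T·sin41° − 65 = 0 → A_y = 65 − 59.7484 × 0.656059 = 25.80 kN.

T = 59.75 kN, A_x = 45.09 kN, A_y = 25.80 kN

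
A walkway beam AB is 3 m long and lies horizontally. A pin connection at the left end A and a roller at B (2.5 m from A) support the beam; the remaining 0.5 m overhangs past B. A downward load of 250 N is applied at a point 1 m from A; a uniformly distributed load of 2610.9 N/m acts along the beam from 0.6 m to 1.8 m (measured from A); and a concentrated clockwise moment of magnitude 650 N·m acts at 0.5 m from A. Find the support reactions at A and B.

Resultant of the distributed load: 2610.9 × 1.2 = 3133.08 N at 1.2 m from A.
Taking moments about A: B_y·2.5 − 250·1 − (2610.9·1.2)·1.2 − 650 = 0 → B_y = 4659.696/2.5 = 1863.88 ≈ 1864 N.
ΣF_y = 0: A_y + 1863.88 − 250 − 2610.9·1.2 = 0 → A_y = 1519 N.
ΣF_x = 0: no horizontal applied forces, so A_x = 0.

A_x = 0, A_y = 1519 N, B_y = 1864 N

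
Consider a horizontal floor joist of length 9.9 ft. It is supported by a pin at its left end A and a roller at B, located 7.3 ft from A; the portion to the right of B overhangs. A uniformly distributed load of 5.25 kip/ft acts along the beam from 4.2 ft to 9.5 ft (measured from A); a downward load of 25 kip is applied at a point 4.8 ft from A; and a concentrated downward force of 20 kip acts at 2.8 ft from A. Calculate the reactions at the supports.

A_x = 0, A_y = 22.61 kip, B_y = 50.22 kip

Resultant of the distributed load: 5.25 × 5.3 = 27.825 kip at 6.85 ft from A.
Moments about A: B_y·7.3 − (5.25·5.3)·6.85 − 25·4.8 − 20·2.8 = 0 → B_y = 366.60125/7.3 = 50.2193 ≈ 50.22 kip.
ΣF_y = 0: A_y + 50.2193 − 5.25·5.3 − 25 − 20 = 0 → A_y = 22.61 kip.
ΣF_x = 0: no horizontal applied forces, so A_x = 0.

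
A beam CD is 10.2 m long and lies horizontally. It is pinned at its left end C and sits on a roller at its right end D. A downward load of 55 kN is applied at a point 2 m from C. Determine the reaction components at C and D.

C_x = 0, C_y = 44.22 kN, D_y = 10.78 kN

Moments about C: D_y·10.2 − 55·2 = 0 → D_y = 110/10.2 = 10.7843 ≈ 10.78 kN.
ΣF_y = 0: C_y + 10.7843 − 55 = 0 → C_y = 44.22 kN.
ΣF_x = 0: no horizontal applied forces, so C_x = 0.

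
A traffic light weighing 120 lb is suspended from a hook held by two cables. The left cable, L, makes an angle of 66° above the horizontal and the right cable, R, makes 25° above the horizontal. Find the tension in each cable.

T_L = 108.8 lb, T_R = 48.82 lb

ΣF_x = 0: −T_L·cos66° + T_R·cos25° = 0 → T_R = 0.448784·T_L.
ΣF_y = 0: T_L·sin66° + T_R·sin25° = 120.
Substitute: T_L·(0.913545 + 0.448784·0.422618) = 120 → T_L = 108.774 ≈ 108.8 lb.
Then T_R = 0.448784 × 108.774 = 48.82 lb.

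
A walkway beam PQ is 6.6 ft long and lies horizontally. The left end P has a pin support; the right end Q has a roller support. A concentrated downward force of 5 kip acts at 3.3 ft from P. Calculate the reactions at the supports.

Moments about P: Q_y·6.6 − 5·3.3 = 0 → Q_y = 16.5/6.6 = 2.500 kip.
ΣF_y = 0: P_y + 2.5 − 5 = 0 → P_y = 2.500 kip.
ΣF_x = 0: no horizontal applied forces, so P_x = 0.

P_x = 0, P_y = 2.500 kip, Q_y = 2.500 kip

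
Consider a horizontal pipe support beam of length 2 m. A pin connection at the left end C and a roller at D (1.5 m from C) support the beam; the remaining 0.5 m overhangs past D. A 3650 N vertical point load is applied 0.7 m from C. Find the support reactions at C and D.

C_x = 0, C_y = 1947 N, D_y = 1703 N

ΣM about C: D_y·1.5 − 3650·0.7 = 0 → D_y = 2555/1.5 = 1703.33 ≈ 1703 N.
ΣF_y = 0: C_y + 1703.33 − 3650 = 0 → C_y = 1947 N.
ΣF_x = 0: no horizontal applied forces, so C_x = 0.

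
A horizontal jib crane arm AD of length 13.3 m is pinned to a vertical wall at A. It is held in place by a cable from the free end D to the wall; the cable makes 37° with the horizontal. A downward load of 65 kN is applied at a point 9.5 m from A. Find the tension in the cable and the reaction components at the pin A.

ΣM about A: T·sin37°·13.3 − 65·9.5 = 0 → T = 617.5/(13.3·0.601815) = 77.1476 ≈ 77.15 kN.
ΣF_x = 0: A_x − T·cos37° = 0 → A_x = 77.1476 × 0.798636 = 61.61 kN.
ΣF_y = 0: A_y + T·sin37° − 65 = 0 → A_y = 65 − 77.1476 × 0.601815 = 18.57 kN.

T = 77.15 kN, A_x = 61.61 kN, A_y = 18.57 kN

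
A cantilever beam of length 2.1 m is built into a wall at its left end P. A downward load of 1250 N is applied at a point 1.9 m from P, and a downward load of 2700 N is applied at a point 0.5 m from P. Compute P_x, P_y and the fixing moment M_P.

ΣF_x = 0: P_x = 0.
ΣF_y = 0: P_y − 1250 − 2700 = 0 → P_y = 3950 N.
ΣM about P: M_P − 1250·1.9 − 2700·0.5 = 0 → M_P = 3725 N·m.

P_x = 0, P_y = 3950 N, M_P = 3725 N·m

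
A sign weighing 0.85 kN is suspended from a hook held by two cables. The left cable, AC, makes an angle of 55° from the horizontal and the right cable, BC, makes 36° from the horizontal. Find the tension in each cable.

T_AC = 0.6878 kN, T_BC = 0.4876 kN

ΣF_x = 0: −T_AC·cos55° + T_BC·cos36° = 0 → T_BC = 0.708979·T_AC.
ΣF_y = 0: T_AC·sin55° + T_BC·sin36° = 0.85.
Substitute: T_AC·(0.819152 + 0.708979·0.587785) = 0.85 → T_AC = 0.687769 ≈ 0.6878 kN.
Then T_BC = 0.708979 × 0.687769 = 0.4876 kN.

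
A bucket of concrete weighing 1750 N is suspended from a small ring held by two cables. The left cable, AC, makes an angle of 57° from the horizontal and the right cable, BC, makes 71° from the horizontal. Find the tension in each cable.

T_AC = 723.0 N, T_BC = 1210 N

ΣF_x = 0: −T_AC·cos57° + T_BC·cos71° = 0 → T_BC = 1.67289·T_AC.
ΣF_y = 0: T_AC·sin57° + T_BC·sin71° = 1750.
Substitute: T_AC·(0.838671 + 1.67289·0.945519) = 1750 → T_AC = 723.015 ≈ 723.0 N.
Then T_BC = 1.67289 × 723.015 = 1210 N.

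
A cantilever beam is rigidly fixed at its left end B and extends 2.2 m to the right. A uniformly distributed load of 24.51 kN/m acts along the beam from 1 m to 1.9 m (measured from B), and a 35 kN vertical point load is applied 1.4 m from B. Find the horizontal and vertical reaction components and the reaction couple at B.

B_x = 0, B_y = 57.06 kN, M_B = 80.99 kN·m

Resultant of the distributed load: 24.51 × 0.9 = 22.059 kN at 1.45 m from B.
ΣF_x = 0: B_x = 0.
ΣF_y = 0: B_y − 24.51·0.9 − 35 = 0 → B_y = 57.06 kN.
ΣM about B: M_B − (24.51·0.9)·1.45 − 35·1.4 = 0 → M_B = 80.99 kN·m.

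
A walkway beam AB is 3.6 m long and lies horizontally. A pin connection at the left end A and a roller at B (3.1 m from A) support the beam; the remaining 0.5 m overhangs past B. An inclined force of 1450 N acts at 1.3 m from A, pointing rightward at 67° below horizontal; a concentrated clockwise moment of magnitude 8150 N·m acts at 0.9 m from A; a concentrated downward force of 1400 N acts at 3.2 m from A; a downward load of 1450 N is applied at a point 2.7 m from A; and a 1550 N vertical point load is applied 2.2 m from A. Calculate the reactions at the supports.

Taking moments about A: B_y·3.1 − 1450·sin67°·1.3 − 8150 − 1400·3.2 − 1450·2.7 − 1550·2.2 = 0 → B_y = 21690.2/3.1 = 6996.84 ≈ 6997 N.
ΣF_y = 0: A_y + 6996.84 − 1450·sin67° − 1400 − 1450 − 1550 = 0 → A_y = -1262 N.
ΣF_x = 0: A_x + 1450·cos67° = 0 → A_x = -566.6 N.

A_x = -566.6 N, A_y = -1262 N, B_y = 6997 N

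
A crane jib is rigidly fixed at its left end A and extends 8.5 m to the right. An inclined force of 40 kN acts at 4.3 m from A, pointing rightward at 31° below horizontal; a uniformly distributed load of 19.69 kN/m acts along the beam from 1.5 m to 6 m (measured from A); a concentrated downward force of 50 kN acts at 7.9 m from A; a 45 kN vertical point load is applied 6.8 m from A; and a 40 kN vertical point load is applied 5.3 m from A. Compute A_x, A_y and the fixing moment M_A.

A_x = -34.29 kN, A_y = 244.2 kN, M_A = 1334 kN·m

Resultant of the distributed load: 19.69 × 4.5 = 88.605 kN at 3.75 m from A.
ΣF_x = 0: A_x + 40·cos31° = 0 → A_x = -34.29 kN.
ΣF_y = 0: A_y − 40·sin31° − 19.69·4.5 − 50 − 45 − 40 = 0 → A_y = 244.2 kN.
ΣM about A: M_A − 40·sin31°·4.3 − (19.69·4.5)·3.75 − 50·7.9 − 45·6.8 − 40·5.3 = 0 → M_A = 1334 kN·m.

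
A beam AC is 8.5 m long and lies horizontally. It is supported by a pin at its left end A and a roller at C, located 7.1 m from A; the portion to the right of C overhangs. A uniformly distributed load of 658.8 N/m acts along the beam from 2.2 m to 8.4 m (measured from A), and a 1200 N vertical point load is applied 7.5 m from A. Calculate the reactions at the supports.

A_x = 0, A_y = 967.9 N, C_y = 4317 N

Resultant of the distributed load: 658.8 × 6.2 = 4084.56 N at 5.3 m from A.
Moments about A: C_y·7.1 − (658.8·6.2)·5.3 − 1200·7.5 = 0 → C_y = 30648.168/7.1 = 4316.64 ≈ 4317 N.
ΣF_y = 0: A_y + 4316.64 − 658.8·6.2 − 1200 = 0 → A_y = 967.9 N.
ΣF_x = 0: no horizontal applied forces, so A_x = 0.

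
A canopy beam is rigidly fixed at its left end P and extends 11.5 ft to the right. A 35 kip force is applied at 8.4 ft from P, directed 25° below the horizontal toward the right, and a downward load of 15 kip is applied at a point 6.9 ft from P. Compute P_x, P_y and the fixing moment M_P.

ΣF_x = 0: P_x + 35·cos25° = 0 → P_x = -31.72 kip.
ΣF_y = 0: P_y − 35·sin25° − 15 = 0 → P_y = 29.79 kip.
ΣM about P: M_P − 35·sin25°·8.4 − 15·6.9 = 0 → M_P = 227.7 kip·ft.

P_x = -31.72 kip, P_y = 29.79 kip, M_P = 227.7 kip·ft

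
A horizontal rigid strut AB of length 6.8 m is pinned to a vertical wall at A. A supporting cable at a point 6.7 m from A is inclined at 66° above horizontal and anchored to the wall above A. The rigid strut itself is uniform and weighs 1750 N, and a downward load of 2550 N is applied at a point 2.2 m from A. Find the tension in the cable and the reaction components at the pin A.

ΣM about A: T·sin66°·6.7 − 1750·3.4 − 2550·2.2 = 0 → T = 11560/(6.7·0.913545) = 1888.66 ≈ 1889 N.
ΣF_x = 0: A_x − T·cos66° = 0 → A_x = 1888.66 × 0.406737 = 768.2 N.
ΣF_y = 0: A_y + T·sin66° − 1750 − 2550 = 0 → A_y = 4300 − 1888.66 × 0.913545 = 2575 N.

T = 1889 N, A_x = 768.2 N, A_y = 2575 N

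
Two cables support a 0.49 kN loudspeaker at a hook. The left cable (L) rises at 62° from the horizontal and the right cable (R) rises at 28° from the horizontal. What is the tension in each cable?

ΣF_x = 0: −T_L·cos62° + T_R·cos28° = 0 → T_R = 0.531709·T_L.
ΣF_y = 0: T_L·sin62° + T_R·sin28° = 0.49.
Substitute: T_L·(0.882948 + 0.531709·0.469472) = 0.49 → T_L = 0.432644 ≈ 0.4326 kN.
Then T_R = 0.531709 × 0.432644 = 0.2300 kN.

T_L = 0.4326 kN, T_R = 0.2300 kN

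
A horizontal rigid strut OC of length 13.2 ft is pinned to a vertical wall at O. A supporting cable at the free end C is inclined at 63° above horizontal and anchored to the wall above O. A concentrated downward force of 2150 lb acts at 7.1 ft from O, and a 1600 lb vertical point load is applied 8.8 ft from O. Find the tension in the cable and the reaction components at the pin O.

ΣM about O: T·sin63°·13.2 − 2150·7.1 − 1600·8.8 = 0 → T = 29345/(13.2·0.891007) = 2495.05 ≈ 2495 lb.
ΣF_x = 0: O_x − T·cos63° = 0 → O_x = 2495.05 × 0.45399 = 1133 lb.
ΣF_y = 0: O_y + T·sin63° − 2150 − 1600 = 0 → O_y = 3750 − 2495.05 × 0.891007 = 1527 lb.

T = 2495 lb, O_x = 1133 lb, O_y = 1527 lb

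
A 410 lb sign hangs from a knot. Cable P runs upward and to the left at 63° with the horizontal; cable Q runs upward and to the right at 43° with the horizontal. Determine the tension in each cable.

ΣF_x = 0: −T_P·cos63° + T_Q·cos43° = 0 → T_Q = 0.620754·T_P.
ΣF_y = 0: T_P·sin63° + T_Q·sin43° = 410.
Substitute: T_P·(0.891007 + 0.620754·0.681998) = 410 → T_P = 311.939 ≈ 311.9 lb.
Then T_Q = 0.620754 × 311.939 = 193.6 lb.

T_P = 311.9 lb, T_Q = 193.6 lb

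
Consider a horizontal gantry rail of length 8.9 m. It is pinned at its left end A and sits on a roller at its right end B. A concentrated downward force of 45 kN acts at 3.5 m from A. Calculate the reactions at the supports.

Moments about A: B_y·8.9 − 45·3.5 = 0 → B_y = 157.5/8.9 = 17.6966 ≈ 17.70 kN.
ΣF_y = 0: A_y + 17.6966 − 45 = 0 → A_y = 27.30 kN.
ΣF_x = 0: no horizontal applied forces, so A_x = 0.

A_x = 0, A_y = 27.30 kN, B_y = 17.70 kN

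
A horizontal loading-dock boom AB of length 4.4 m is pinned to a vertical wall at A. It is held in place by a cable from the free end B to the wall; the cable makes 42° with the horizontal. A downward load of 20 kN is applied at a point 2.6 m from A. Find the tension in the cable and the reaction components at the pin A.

ΣM about A: T·sin42°·4.4 − 20·2.6 = 0 → T = 52/(4.4·0.669131) = 17.662 ≈ 17.66 kN.
ΣF_x = 0: A_x − T·cos42° = 0 → A_x = 17.662 × 0.743145 = 13.13 kN.
ΣF_y = 0: A_y + T·sin42° − 20 = 0 → A_y = 20 − 17.662 × 0.669131 = 8.182 kN.

T = 17.66 kN, A_x = 13.13 kN, A_y = 8.182 kN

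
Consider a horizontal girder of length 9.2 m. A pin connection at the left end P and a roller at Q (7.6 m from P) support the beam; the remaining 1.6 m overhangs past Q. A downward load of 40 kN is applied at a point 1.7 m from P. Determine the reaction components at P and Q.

P_x = 0, P_y = 31.05 kN, Q_y = 8.947 kN

Moments about P: Q_y·7.6 − 40·1.7 = 0 → Q_y = 68/7.6 = 8.94737 ≈ 8.947 kN.
ΣF_y = 0: P_y + 8.94737 − 40 = 0 → P_y = 31.05 kN.
ΣF_x = 0: no horizontal applied forces, so P_x = 0.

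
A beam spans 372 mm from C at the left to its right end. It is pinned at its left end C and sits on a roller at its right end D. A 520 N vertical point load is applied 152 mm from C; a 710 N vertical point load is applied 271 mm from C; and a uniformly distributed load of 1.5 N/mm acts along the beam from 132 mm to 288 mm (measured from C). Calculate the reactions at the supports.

Resultant of the distributed load: 1.5 × 156 = 234 N at 210 mm from C.
ΣM about C: D_y·372 − 520·152 − 710·271 − (1.5·156)·210 = 0 → D_y = 320590/372 = 861.801 ≈ 861.8 N.
ΣF_y = 0: C_y + 861.801 − 520 − 710 − 1.5·156 = 0 → C_y = 602.2 N.
ΣF_x = 0: no horizontal applied forces, so C_x = 0.

C_x = 0, C_y = 602.2 N, D_y = 861.8 N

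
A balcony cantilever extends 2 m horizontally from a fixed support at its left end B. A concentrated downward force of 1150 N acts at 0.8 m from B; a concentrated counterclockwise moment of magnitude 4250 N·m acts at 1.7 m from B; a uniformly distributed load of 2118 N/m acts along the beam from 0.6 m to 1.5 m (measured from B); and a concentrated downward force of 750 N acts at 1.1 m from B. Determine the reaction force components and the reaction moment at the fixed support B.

Resultant of the distributed load: 2118 × 0.9 = 1906.2 N at 1.05 m from B.
ΣF_x = 0: B_x = 0.
ΣF_y = 0: B_y − 1150 − 2118·0.9 − 750 = 0 → B_y = 3806 N.
ΣM about B: M_B − 1150·0.8 + 4250 − (2118·0.9)·1.05 − 750·1.1 = 0 → M_B = -503.5 N·m.

B_x = 0, B_y = 3806 N, M_B = -503.5 N·m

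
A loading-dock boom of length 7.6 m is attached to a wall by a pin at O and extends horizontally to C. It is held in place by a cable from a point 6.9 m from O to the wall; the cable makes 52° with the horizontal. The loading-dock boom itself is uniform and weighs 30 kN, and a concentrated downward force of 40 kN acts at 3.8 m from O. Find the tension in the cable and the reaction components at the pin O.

T = 48.92 kN, O_x = 30.12 kN, O_y = 31.45 kN

ΣM about O: T·sin52°·6.9 − 30·3.8 − 40·3.8 = 0 → T = 266/(6.9·0.788011) = 48.9216 ≈ 48.92 kN.
ΣF_x = 0: O_x − T·cos52° = 0 → O_x = 48.9216 × 0.615661 = 30.12 kN.
ΣF_y = 0: O_y + T·sin52° − 30 − 40 = 0 → O_y = 70 − 48.9216 × 0.788011 = 31.45 kN.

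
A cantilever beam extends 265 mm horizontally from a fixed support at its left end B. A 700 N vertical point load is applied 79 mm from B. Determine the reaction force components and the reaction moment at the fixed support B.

ΣF_x = 0: B_x = 0.
ΣF_y = 0: B_y − 700 = 0 → B_y = 700.0 N.
ΣM about B: M_B − 700·79 = 0 → M_B = 55300 N·mm.

B_x = 0, B_y = 700.0 N, M_B = 55300 N·mm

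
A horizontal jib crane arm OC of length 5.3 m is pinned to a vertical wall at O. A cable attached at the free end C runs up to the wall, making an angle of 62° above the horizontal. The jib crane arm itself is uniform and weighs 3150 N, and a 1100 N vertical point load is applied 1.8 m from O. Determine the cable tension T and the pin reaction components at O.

ΣM about O: T·sin62°·5.3 − 3150·2.65 − 1100·1.8 = 0 → T = 10327.5/(5.3·0.882948) = 2206.91 ≈ 2207 N.
ΣF_x = 0: O_x − T·cos62° = 0 → O_x = 2206.91 × 0.469472 = 1036 N.
ΣF_y = 0: O_y + T·sin62° − 3150 − 1100 = 0 → O_y = 4250 − 2206.91 × 0.882948 = 2301 N.

T = 2207 N, O_x = 1036 N, O_y = 2301 N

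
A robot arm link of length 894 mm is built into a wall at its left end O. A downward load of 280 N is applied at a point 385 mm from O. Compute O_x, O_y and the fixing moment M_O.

ΣF_x = 0: O_x = 0.
ΣF_y = 0: O_y − 280 = 0 → O_y = 280.0 N.
ΣM about O: M_O − 280·385 = 0 → M_O = 107800 N·mm.

O_x = 0, O_y = 280.0 N, M_O = 107800 N·mm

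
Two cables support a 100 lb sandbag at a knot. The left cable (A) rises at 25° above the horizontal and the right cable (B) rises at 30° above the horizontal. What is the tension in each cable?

ΣF_x = 0: −T_A·cos25° + T_B·cos30° = 0 → T_B = 1.04651·T_A.
ΣF_y = 0: T_A·sin25° + T_B·sin30° = 100.
Substitute: T_A·(0.422618 + 1.04651·0.5) = 100 → T_A = 105.722 ≈ 105.7 lb.
Then T_B = 1.04651 × 105.722 = 110.6 lb.

T_A = 105.7 lb, T_B = 110.6 lb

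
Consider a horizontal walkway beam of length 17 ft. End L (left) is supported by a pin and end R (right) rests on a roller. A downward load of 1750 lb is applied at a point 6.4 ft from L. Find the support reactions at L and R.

L_x = 0, L_y = 1091 lb, R_y = 658.8 lb

Moments about L: R_y·17 − 1750·6.4 = 0 → R_y = 11200/17 = 658.824 ≈ 658.8 lb.
ΣF_y = 0: L_y + 658.824 − 1750 = 0 → L_y = 1091 lb.
ΣF_x = 0: no horizontal applied forces, so L_x = 0.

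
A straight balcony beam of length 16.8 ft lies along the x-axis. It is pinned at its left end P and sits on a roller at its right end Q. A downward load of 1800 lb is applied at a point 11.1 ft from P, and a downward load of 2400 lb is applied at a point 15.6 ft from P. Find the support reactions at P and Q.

P_x = 0, P_y = 782.1 lb, Q_y = 3418 lb

Moments about P: Q_y·16.8 − 1800·11.1 − 2400·15.6 = 0 → Q_y = 57420/16.8 = 3417.86 ≈ 3418 lb.
ΣF_y = 0: P_y + 3417.86 − 1800 − 2400 = 0 → P_y = 782.1 lb.
ΣF_x = 0: no horizontal applied forces, so P_x = 0.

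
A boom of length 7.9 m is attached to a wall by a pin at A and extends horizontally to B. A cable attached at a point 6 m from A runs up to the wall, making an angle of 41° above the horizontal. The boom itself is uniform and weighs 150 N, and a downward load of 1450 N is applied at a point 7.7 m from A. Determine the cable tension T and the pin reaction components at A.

ΣM about A: T·sin41°·6 − 150·3.95 − 1450·7.7 = 0 → T = 11757.5/(6·0.656059) = 2986.9 ≈ 2987 N.
ΣF_x = 0: A_x − T·cos41° = 0 → A_x = 2986.9 × 0.75471 = 2254 N.
ΣF_y = 0: A_y + T·sin41° − 150 − 1450 = 0 → A_y = 1600 − 2986.9 × 0.656059 = -359.6 N.

T = 2987 N, A_x = 2254 N, A_y = -359.6 N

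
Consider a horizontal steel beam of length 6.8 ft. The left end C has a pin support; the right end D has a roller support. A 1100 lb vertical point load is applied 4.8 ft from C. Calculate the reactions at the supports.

Taking moments about C: D_y·6.8 − 1100·4.8 = 0 → D_y = 5280/6.8 = 776.471 ≈ 776.5 lb.
ΣF_y = 0: C_y + 776.471 − 1100 = 0 → C_y = 323.5 lb.
ΣF_x = 0: no horizontal applied forces, so C_x = 0.

C_x = 0, C_y = 323.5 lb, D_y = 776.5 lb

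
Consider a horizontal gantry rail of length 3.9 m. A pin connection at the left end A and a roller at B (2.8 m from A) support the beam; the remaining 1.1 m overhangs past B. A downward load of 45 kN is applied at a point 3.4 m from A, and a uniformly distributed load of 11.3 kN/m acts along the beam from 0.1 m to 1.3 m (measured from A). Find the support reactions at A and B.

Resultant of the distributed load: 11.3 × 1.2 = 13.56 kN at 0.7 m from A.
Taking moments about A: B_y·2.8 − 45·3.4 − (11.3·1.2)·0.7 = 0 → B_y = 162.492/2.8 = 58.0329 ≈ 58.03 kN.
ΣF_y = 0: A_y + 58.0329 − 45 − 11.3·1.2 = 0 → A_y = 0.5271 kN.
ΣF_x = 0: no horizontal applied forces, so A_x = 0.

A_x = 0, A_y = 0.5271 kN, B_y = 58.03 kN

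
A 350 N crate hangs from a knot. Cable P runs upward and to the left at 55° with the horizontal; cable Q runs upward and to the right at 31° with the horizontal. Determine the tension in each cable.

T_P = 300.7 N, T_Q = 201.2 N

ΣF_x = 0: −T_P·cos55° + T_Q·cos31° = 0 → T_Q = 0.669153·T_P.
ΣF_y = 0: T_P·sin55° + T_Q·sin31° = 350.
Substitute: T_P·(0.819152 + 0.669153·0.515038) = 350 → T_P = 300.741 ≈ 300.7 N.
Then T_Q = 0.669153 × 300.741 = 201.2 N.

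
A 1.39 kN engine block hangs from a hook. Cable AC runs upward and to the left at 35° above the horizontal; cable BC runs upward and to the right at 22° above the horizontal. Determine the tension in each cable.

T_AC = 1.537 kN, T_BC = 1.358 kN

ΣF_x = 0: −T_AC·cos35° + T_BC·cos22° = 0 → T_BC = 0.883484·T_AC.
ΣF_y = 0: T_AC·sin35° + T_BC·sin22° = 1.39.
Substitute: T_AC·(0.573576 + 0.883484·0.374607) = 1.39 → T_AC = 1.5367 ≈ 1.537 kN.
Then T_BC = 0.883484 × 1.5367 = 1.358 kN.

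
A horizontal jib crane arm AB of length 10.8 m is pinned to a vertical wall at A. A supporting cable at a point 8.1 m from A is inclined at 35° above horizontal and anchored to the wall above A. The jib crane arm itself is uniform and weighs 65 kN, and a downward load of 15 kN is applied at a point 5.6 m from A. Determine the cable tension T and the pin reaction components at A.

ΣM about A: T·sin35°·8.1 − 65·5.4 − 15·5.6 = 0 → T = 435/(8.1·0.573576) = 93.6296 ≈ 93.63 kN.
ΣF_x = 0: A_x − T·cos35° = 0 → A_x = 93.6296 × 0.819152 = 76.70 kN.
ΣF_y = 0: A_y + T·sin35° − 65 − 15 = 0 → A_y = 80 − 93.6296 × 0.573576 = 26.30 kN.

T = 93.63 kN, A_x = 76.70 kN, A_y = 26.30 kN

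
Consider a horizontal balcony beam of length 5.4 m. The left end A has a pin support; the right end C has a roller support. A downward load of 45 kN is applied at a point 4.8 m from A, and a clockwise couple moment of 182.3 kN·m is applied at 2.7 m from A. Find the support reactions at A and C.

Moments about A: C_y·5.4 − 45·4.8 − 182.3 = 0 → C_y = 398.3/5.4 = 73.7593 ≈ 73.76 kN.
ΣF_y = 0: A_y + 73.7593 − 45 = 0 → A_y = -28.76 kN.
ΣF_x = 0: no horizontal applied forces, so A_x = 0.

A_x = 0, A_y = -28.76 kN, C_y = 73.76 kN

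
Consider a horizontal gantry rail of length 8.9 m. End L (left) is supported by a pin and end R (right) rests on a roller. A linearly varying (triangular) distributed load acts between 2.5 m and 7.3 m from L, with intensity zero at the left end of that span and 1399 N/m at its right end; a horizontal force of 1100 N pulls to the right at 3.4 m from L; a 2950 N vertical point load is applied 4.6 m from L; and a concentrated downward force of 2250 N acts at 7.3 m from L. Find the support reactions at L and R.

Resultant of the triangular load: ½ × 1399 × 4.8 = 3357.6 N, acting at 5.7 m from L (one-third of the span from the peak).
Moments about L: R_y·8.9 − (½·1399·4.8)·5.7 − 2950·4.6 − 2250·7.3 = 0 → R_y = 49133.32/8.9 = 5520.6 ≈ 5521 N.
ΣF_y = 0: L_y + 5520.6 − ½·1399·4.8 − 2950 − 2250 = 0 → L_y = 3037 N.
ΣF_x = 0: L_x + 1100 = 0 → L_x = -1100 N.

L_x = -1100 N, L_y = 3037 N, R_y = 5521 N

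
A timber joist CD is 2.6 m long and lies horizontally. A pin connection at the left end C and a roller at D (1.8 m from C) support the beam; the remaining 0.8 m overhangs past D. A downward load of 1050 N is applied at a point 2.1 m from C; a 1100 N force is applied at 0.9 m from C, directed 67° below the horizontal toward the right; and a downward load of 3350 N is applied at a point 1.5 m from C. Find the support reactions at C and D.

Moments about C: D_y·1.8 − 1050·2.1 − 1100·sin67°·0.9 − 3350·1.5 = 0 → D_y = 8141.3/1.8 = 4522.94 ≈ 4523 N.
ΣF_y = 0: C_y + 4522.94 − 1050 − 1100·sin67° − 3350 = 0 → C_y = 889.6 N.
ΣF_x = 0: C_x + 1100·cos67° = 0 → C_x = -429.8 N.

C_x = -429.8 N, C_y = 889.6 N, D_y = 4523 N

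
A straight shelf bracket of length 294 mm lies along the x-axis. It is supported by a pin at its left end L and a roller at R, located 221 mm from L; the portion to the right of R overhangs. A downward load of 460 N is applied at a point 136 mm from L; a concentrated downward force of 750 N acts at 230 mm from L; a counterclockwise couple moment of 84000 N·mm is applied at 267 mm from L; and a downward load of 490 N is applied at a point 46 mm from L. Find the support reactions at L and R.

L_x = 0, L_y = 914.5 N, R_y = 785.5 N

Moments about L: R_y·221 − 460·136 − 750·230 + 84000 − 490·46 = 0 → R_y = 173600/221 = 785.52 ≈ 785.5 N.
ΣF_y = 0: L_y + 785.52 − 460 − 750 − 490 = 0 → L_y = 914.5 N.
ΣF_x = 0: no horizontal applied forces, so L_x = 0.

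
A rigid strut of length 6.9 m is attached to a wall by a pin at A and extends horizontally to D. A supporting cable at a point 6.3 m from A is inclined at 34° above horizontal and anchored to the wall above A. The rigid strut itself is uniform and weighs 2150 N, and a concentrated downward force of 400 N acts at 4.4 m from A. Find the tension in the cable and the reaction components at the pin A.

T = 2605 N, A_x = 2160 N, A_y = 1093 N

ΣM about A: T·sin34°·6.3 − 2150·3.45 − 400·4.4 = 0 → T = 9177.5/(6.3·0.559193) = 2605.09 ≈ 2605 N.
ΣF_x = 0: A_x − T·cos34° = 0 → A_x = 2605.09 × 0.829038 = 2160 N.
ΣF_y = 0: A_y + T·sin34° − 2150 − 400 = 0 → A_y = 2550 − 2605.09 × 0.559193 = 1093 N.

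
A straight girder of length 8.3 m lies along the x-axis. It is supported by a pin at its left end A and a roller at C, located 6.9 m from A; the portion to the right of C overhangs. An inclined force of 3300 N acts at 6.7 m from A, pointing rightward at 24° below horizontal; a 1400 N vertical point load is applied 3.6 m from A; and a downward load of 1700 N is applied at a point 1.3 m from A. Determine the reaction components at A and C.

ΣM about A: C_y·6.9 − 3300·sin24°·6.7 − 1400·3.6 − 1700·1.3 = 0 → C_y = 16242.9/6.9 = 2354.04 ≈ 2354 N.
ΣF_y = 0: A_y + 2354.04 − 3300·sin24° − 1400 − 1700 = 0 → A_y = 2088 N.
ΣF_x = 0: A_x + 3300·cos24° = 0 → A_x = -3015 N.

A_x = -3015 N, A_y = 2088 N, C_y = 2354 N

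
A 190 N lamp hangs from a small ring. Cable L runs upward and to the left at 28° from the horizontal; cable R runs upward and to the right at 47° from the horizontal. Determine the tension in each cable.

ΣF_x = 0: −T_L·cos28° + T_R·cos47° = 0 → T_R = 1.29465·T_L.
ΣF_y = 0: T_L·sin28° + T_R·sin47° = 190.
Substitute: T_L·(0.469472 + 1.29465·0.731354) = 190 → T_L = 134.151 ≈ 134.2 N.
Then T_R = 1.29465 × 134.151 = 173.7 N.

T_L = 134.2 N, T_R = 173.7 N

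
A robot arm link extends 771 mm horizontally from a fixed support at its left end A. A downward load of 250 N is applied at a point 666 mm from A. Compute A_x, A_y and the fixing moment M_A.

A_x = 0, A_y = 250.0 N, M_A = 166500 N·mm

ΣF_x = 0: A_x = 0.
ΣF_y = 0: A_y − 250 = 0 → A_y = 250.0 N.
ΣM about A: M_A − 250·666 = 0 → M_A = 166500 N·mm.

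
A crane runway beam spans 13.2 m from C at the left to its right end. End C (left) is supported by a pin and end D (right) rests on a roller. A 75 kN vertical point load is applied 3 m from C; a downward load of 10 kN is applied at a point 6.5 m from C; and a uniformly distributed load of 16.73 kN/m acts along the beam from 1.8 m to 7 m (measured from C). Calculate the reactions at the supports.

C_x = 0, C_y = 121.0 kN, D_y = 50.97 kN

Resultant of the distributed load: 16.73 × 5.2 = 86.996 kN at 4.4 m from C.
Taking moments about C: D_y·13.2 − 75·3 − 10·6.5 − (16.73·5.2)·4.4 = 0 → D_y = 672.7824/13.2 = 50.9684 ≈ 50.97 kN.
ΣF_y = 0: C_y + 50.9684 − 75 − 10 − 16.73·5.2 = 0 → C_y = 121.0 kN.
ΣF_x = 0: no horizontal applied forces, so C_x = 0.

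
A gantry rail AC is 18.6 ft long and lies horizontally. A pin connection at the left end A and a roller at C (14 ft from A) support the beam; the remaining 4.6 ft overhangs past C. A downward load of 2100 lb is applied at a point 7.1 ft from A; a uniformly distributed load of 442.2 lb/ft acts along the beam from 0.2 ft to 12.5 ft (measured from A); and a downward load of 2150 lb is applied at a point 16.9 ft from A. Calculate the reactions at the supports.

Resultant of the distributed load: 442.2 × 12.3 = 5439.06 lb at 6.35 ft from A.
Moments about A: C_y·14 − 2100·7.1 − (442.2·12.3)·6.35 − 2150·16.9 = 0 → C_y = 85783.031/14 = 6127.36 ≈ 6127 lb.
ΣF_y = 0: A_y + 6127.36 − 2100 − 442.2·12.3 − 2150 = 0 → A_y = 3562 lb.
ΣF_x = 0: no horizontal applied forces, so A_x = 0.

A_x = 0, A_y = 3562 lb, C_y = 6127 lb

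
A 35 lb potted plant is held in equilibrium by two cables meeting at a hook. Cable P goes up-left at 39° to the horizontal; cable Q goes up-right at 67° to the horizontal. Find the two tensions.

T_P = 14.23 lb, T_Q = 28.30 lb

ΣF_x = 0: −T_P·cos39° + T_Q·cos67° = 0 → T_Q = 1.98895·T_P.
ΣF_y = 0: T_P·sin39° + T_Q·sin67° = 35.
Substitute: T_P·(0.62932 + 1.98895·0.920505) = 35 → T_P = 14.2267 ≈ 14.23 lb.
Then T_Q = 1.98895 × 14.2267 = 28.30 lb.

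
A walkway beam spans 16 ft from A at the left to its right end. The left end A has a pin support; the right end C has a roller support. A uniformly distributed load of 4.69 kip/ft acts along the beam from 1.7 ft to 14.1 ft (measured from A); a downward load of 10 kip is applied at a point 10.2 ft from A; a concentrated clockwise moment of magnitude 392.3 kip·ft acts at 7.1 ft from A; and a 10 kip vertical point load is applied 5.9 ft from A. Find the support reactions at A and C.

Resultant of the distributed load: 4.69 × 12.4 = 58.156 kip at 7.9 ft from A.
Moments about A: C_y·16 − (4.69·12.4)·7.9 − 10·10.2 − 392.3 − 10·5.9 = 0 → C_y = 1012.7324/16 = 63.2958 ≈ 63.30 kip.
ΣF_y = 0: A_y + 63.2958 − 4.69·12.4 − 10 − 10 = 0 → A_y = 14.86 kip.
ΣF_x = 0: no horizontal applied forces, so A_x = 0.

A_x = 0, A_y = 14.86 kip, C_y = 63.30 kip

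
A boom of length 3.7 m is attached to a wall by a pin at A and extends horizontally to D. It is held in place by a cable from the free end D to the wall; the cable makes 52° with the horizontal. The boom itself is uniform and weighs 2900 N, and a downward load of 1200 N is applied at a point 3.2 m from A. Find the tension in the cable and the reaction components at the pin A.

ΣM about A: T·sin52°·3.7 − 2900·1.85 − 1200·3.2 = 0 → T = 9205/(3.7·0.788011) = 3157.11 ≈ 3157 N.
ΣF_x = 0: A_x − T·cos52° = 0 → A_x = 3157.11 × 0.615661 = 1944 N.
ΣF_y = 0: A_y + T·sin52° − 2900 − 1200 = 0 → A_y = 4100 − 3157.11 × 0.788011 = 1612 N.

T = 3157 N, A_x = 1944 N, A_y = 1612 N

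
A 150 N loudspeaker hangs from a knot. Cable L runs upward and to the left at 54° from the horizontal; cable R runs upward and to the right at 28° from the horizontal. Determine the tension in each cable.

T_L = 133.7 N, T_R = 89.03 N

ΣF_x = 0: −T_L·cos54° + T_R·cos28° = 0 → T_R = 0.665708·T_L.
ΣF_y = 0: T_L·sin54° + T_R·sin28° = 150.
Substitute: T_L·(0.809017 + 0.665708·0.469472) = 150 → T_L = 133.744 ≈ 133.7 N.
Then T_R = 0.665708 × 133.744 = 89.03 N.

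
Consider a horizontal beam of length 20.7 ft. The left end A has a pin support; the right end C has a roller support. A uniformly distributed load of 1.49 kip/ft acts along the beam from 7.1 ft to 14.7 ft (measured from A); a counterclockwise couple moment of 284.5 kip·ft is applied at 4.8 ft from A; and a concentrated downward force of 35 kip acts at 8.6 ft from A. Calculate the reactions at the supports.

Resultant of the distributed load: 1.49 × 7.6 = 11.324 kip at 10.9 ft from A.
ΣM about A: C_y·20.7 − (1.49·7.6)·10.9 + 284.5 − 35·8.6 = 0 → C_y = 139.9316/20.7 = 6.75998 ≈ 6.760 kip.
ΣF_y = 0: A_y + 6.75998 − 1.49·7.6 − 35 = 0 → A_y = 39.56 kip.
ΣF_x = 0: no horizontal applied forces, so A_x = 0.

A_x = 0, A_y = 39.56 kip, C_y = 6.760 kip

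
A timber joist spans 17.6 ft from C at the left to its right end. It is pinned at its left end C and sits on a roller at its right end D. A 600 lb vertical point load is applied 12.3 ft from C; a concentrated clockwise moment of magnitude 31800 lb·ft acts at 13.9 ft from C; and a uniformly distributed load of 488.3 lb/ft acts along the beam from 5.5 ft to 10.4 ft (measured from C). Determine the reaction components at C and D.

C_x = 0, C_y = -314.2 lb, D_y = 3307 lb

Resultant of the distributed load: 488.3 × 4.9 = 2392.67 lb at 7.95 ft from C.
Moments about C: D_y·17.6 − 600·12.3 − 31800 − (488.3·4.9)·7.95 = 0 → D_y = 58201.7265/17.6 = 3306.92 ≈ 3307 lb.
ΣF_y = 0: C_y + 3306.92 − 600 − 488.3·4.9 = 0 → C_y = -314.2 lb.
ΣF_x = 0: no horizontal applied forces, so C_x = 0.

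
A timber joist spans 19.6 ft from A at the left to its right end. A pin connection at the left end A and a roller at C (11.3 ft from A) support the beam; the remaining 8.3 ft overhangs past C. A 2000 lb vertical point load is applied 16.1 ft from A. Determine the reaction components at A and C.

ΣM about A: C_y·11.3 − 2000·16.1 = 0 → C_y = 32200/11.3 = 2849.56 ≈ 2850 lb.
ΣF_y = 0: A_y + 2849.56 − 2000 = 0 → A_y = -849.6 lb.
ΣF_x = 0: no horizontal applied forces, so A_x = 0.

A_x = 0, A_y = -849.6 lb, C_y = 2850 lb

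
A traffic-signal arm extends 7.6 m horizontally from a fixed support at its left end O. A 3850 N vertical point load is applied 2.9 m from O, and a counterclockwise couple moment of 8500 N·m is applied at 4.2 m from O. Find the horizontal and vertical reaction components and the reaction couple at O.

O_x = 0, O_y = 3850 N, M_O = 2665 N·m

ΣF_x = 0: O_x = 0.
ΣF_y = 0: O_y − 3850 = 0 → O_y = 3850 N.
ΣM about O: M_O − 3850·2.9 + 8500 = 0 → M_O = 2665 N·m.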